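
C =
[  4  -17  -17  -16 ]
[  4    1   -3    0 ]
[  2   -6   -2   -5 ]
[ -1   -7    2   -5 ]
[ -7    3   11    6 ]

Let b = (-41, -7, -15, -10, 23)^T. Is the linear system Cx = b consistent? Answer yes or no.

Row reduce the augmented matrix [C | b].
R2 ← R2 − R1: [0, 18, 14, 16, 34]
R3 ← R3 − (1/2)·R1: [0, 5/2, 13/2, 3, 11/2]
R4 ← R4 + (1/4)·R1: [0, -45/4, -9/4, -9, -81/4]
R5 ← R5 + (7/4)·R1: [0, -107/4, -75/4, -22, -195/4]
R3 ← R3 − (5/36)·R2: [0, 0, 41/9, 7/9, 7/9]
R4 ← R4 + (5/8)·R2: [0, 0, 13/2, 1, 1]
R5 ← R5 + (107/72)·R2: [0, 0, 37/18, 16/9, 16/9]
R4 ← R4 − (117/82)·R3: [0, 0, 0, -9/82, -9/82]
R5 ← R5 − (37/82)·R3: [0, 0, 0, 117/82, 117/82]
R5 ← R5 + (13)·R4: [0, 0, 0, 0, 0]
The echelon form has 4 nonzero rows, and every pivot lies in the first 4 columns, so rank(C) = rank([C|b]) = 4.
The system is consistent.

yes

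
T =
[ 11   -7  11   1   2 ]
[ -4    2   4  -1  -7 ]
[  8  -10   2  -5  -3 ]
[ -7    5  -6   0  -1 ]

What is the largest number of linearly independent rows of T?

3

Row reduce to echelon form.
R2 ← R2 + (4/11)·R1: [0, -6/11, 8, -7/11, -69/11]
R3 ← R3 − (8/11)·R1: [0, -54/11, -6, -63/11, -49/11]
R4 ← R4 + (7/11)·R1: [0, 6/11, 1, 7/11, 3/11]
R3 ← R3 − (9)·R2: [0, 0, -78, 0, 52]
R4 ← R4 + R2: [0, 0, 9, 0, -6]
R4 ← R4 + (3/26)·R3: [0, 0, 0, 0, 0]
Echelon form has 3 nonzero rows, so rank(T) = 3.
The rank gives the maximum number of linearly independent rows: 3.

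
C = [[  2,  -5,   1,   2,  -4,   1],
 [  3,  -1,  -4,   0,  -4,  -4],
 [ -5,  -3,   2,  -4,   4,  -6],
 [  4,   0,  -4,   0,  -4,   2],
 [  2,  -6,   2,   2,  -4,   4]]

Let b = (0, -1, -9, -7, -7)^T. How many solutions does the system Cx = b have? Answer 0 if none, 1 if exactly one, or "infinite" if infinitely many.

Row reduce the augmented matrix [C | b].
R2 ← R2 − (3/2)·R1: [0, 13/2, -11/2, -3, 2, -11/2, -1]
R3 ← R3 + (5/2)·R1: [0, -31/2, 9/2, 1, -6, -7/2, -9]
R4 ← R4 − (2)·R1: [0, 10, -6, -4, 4, 0, -7]
R5 ← R5 − R1: [0, -1, 1, 0, 0, 3, -7]
R3 ← R3 + (31/13)·R2: [0, 0, -112/13, -80/13, -16/13, -216/13, -148/13]
R4 ← R4 − (20/13)·R2: [0, 0, 32/13, 8/13, 12/13, 110/13, -71/13]
R5 ← R5 + (2/13)·R2: [0, 0, 2/13, -6/13, 4/13, 28/13, -93/13]
R4 ← R4 + (2/7)·R3: [0, 0, 0, -8/7, 4/7, 26/7, -61/7]
R5 ← R5 + (1/56)·R3: [0, 0, 0, -4/7, 2/7, 13/7, -103/14]
R5 ← R5 − (1/2)·R4: [0, 0, 0, 0, 0, 0, -3]
The echelon form has 5 nonzero rows; the last pivot sits in the augmented column, so rank(C) = 4 but rank([C|b]) = 5.
Since the ranks differ, the system is inconsistent.
It has no solutions.

0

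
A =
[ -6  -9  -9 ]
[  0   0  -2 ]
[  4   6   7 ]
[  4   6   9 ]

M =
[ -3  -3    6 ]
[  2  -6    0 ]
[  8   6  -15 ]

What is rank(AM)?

2

First compute AM:
[[-72,  18,  99],
 [-16, -12,  30],
 [ 56,  -6, -81],
 [ 72,   6, -111]]
Now row reduce the product.
R2 ← R2 − (2/9)·R1: [0, -16, 8]
R3 ← R3 + (7/9)·R1: [0, 8, -4]
R4 ← R4 + R1: [0, 24, -12]
R3 ← R3 + (1/2)·R2: [0, 0, 0]
R4 ← R4 + (3/2)·R2: [0, 0, 0]
2 nonzero rows, so rank(AM) = 2.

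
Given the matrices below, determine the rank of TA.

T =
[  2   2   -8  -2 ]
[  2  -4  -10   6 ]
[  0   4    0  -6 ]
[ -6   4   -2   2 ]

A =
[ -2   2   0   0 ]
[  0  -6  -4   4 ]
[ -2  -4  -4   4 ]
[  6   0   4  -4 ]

2

First compute TA:
[[  0,  24,  16, -16],
 [ 52,  68,  80, -80],
 [-36, -24, -40,  40],
 [ 28, -28,   0,   0]]
Now row reduce the product.
Swap R1 ↔ R2
R3 ← R3 + (9/13)·R1: [0, 300/13, 200/13, -200/13]
R4 ← R4 − (7/13)·R1: [0, -840/13, -560/13, 560/13]
R3 ← R3 − (25/26)·R2: [0, 0, 0, 0]
R4 ← R4 + (35/13)·R2: [0, 0, 0, 0]
2 nonzero rows, so rank(TA) = 2.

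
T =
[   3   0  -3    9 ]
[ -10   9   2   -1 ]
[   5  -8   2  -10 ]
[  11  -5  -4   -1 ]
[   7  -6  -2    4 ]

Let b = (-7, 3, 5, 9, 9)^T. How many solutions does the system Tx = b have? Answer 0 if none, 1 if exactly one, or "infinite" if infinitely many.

0

Row reduce the augmented matrix [T | b].
R2 ← R2 + (10/3)·R1: [0, 9, -8, 29, -61/3]
R3 ← R3 − (5/3)·R1: [0, -8, 7, -25, 50/3]
R4 ← R4 − (11/3)·R1: [0, -5, 7, -34, 104/3]
R5 ← R5 − (7/3)·R1: [0, -6, 5, -17, 76/3]
R3 ← R3 + (8/9)·R2: [0, 0, -1/9, 7/9, -38/27]
R4 ← R4 + (5/9)·R2: [0, 0, 23/9, -161/9, 631/27]
R5 ← R5 + (2/3)·R2: [0, 0, -1/3, 7/3, 106/9]
R4 ← R4 + (23)·R3: [0, 0, 0, 0, -9]
R5 ← R5 − (3)·R3: [0, 0, 0, 0, 16]
R5 ← R5 + (16/9)·R4: [0, 0, 0, 0, 0]
The echelon form has 4 nonzero rows; the last pivot sits in the augmented column, so rank(T) = 3 but rank([T|b]) = 4.
Since the ranks differ, the system is inconsistent.
It has no solutions.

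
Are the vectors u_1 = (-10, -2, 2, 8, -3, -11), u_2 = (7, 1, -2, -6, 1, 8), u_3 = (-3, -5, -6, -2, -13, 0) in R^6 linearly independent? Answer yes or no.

Form the matrix with these vectors as rows and row reduce.
R2 ← R2 + (7/10)·R1: [0, -2/5, -3/5, -2/5, -11/10, 3/10]
R3 ← R3 − (3/10)·R1: [0, -22/5, -33/5, -22/5, -121/10, 33/10]
R3 ← R3 − (11)·R2: [0, 0, 0, 0, 0, 0]
2 nonzero rows, so the 3 vectors span a space of dimension 2.
Since 2 < 3, the vectors are linearly dependent.

no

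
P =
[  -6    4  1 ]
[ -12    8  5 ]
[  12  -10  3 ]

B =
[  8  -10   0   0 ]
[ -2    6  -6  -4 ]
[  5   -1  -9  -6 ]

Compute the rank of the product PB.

2

First compute PB:
[[-51,  83, -33, -22],
 [-87, 163, -93, -62],
 [131, -183,  33,  22]]
Now row reduce the product.
R2 ← R2 − (29/17)·R1: [0, 364/17, -624/17, -416/17]
R3 ← R3 + (131/51)·R1: [0, 1540/51, -880/17, -1760/51]
R3 ← R3 − (55/39)·R2: [0, 0, 0, 0]
2 nonzero rows, so rank(PB) = 2.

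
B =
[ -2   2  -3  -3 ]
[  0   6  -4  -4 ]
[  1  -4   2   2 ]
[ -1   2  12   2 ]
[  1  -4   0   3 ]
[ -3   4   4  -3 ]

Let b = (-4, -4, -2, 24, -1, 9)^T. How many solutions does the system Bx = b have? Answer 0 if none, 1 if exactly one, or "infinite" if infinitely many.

Row reduce the augmented matrix [B | b].
R3 ← R3 + (1/2)·R1: [0, -3, 1/2, 1/2, -4]
R4 ← R4 − (1/2)·R1: [0, 1, 27/2, 7/2, 26]
R5 ← R5 + (1/2)·R1: [0, -3, -3/2, 3/2, -3]
R6 ← R6 − (3/2)·R1: [0, 1, 17/2, 3/2, 15]
R3 ← R3 + (1/2)·R2: [0, 0, -3/2, -3/2, -6]
R4 ← R4 − (1/6)·R2: [0, 0, 85/6, 25/6, 80/3]
R5 ← R5 + (1/2)·R2: [0, 0, -7/2, -1/2, -5]
R6 ← R6 − (1/6)·R2: [0, 0, 55/6, 13/6, 47/3]
R4 ← R4 + (85/9)·R3: [0, 0, 0, -10, -30]
R5 ← R5 − (7/3)·R3: [0, 0, 0, 3, 9]
R6 ← R6 + (55/9)·R3: [0, 0, 0, -7, -21]
R5 ← R5 + (3/10)·R4: [0, 0, 0, 0, 0]
R6 ← R6 − (7/10)·R4: [0, 0, 0, 0, 0]
The echelon form has 4 nonzero rows, and every pivot lies in the first 4 columns, so rank(B) = rank([B|b]) = 4.
The system is consistent.
rank = 4 = number of unknowns, so the solution is unique.

1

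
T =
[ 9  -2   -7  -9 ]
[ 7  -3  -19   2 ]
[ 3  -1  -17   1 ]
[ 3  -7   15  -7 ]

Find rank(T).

4

Row reduce to echelon form.
R2 ← R2 − (7/9)·R1: [0, -13/9, -122/9, 9]
R3 ← R3 − (1/3)·R1: [0, -1/3, -44/3, 4]
R4 ← R4 − (1/3)·R1: [0, -19/3, 52/3, -4]
R3 ← R3 − (3/13)·R2: [0, 0, -150/13, 25/13]
R4 ← R4 − (57/13)·R2: [0, 0, 998/13, -565/13]
R4 ← R4 + (499/75)·R3: [0, 0, 0, -92/3]
Echelon form has 4 nonzero rows, so rank(T) = 4.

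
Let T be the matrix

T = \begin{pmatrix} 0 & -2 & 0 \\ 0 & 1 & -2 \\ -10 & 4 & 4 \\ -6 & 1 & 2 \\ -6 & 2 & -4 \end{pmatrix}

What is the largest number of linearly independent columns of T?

3

Row reduce to echelon form.
Swap R1 ↔ R3
R4 ← R4 − (3/5)·R1: [0, -7/5, -2/5]
R5 ← R5 − (3/5)·R1: [0, -2/5, -32/5]
R3 ← R3 + (2)·R2: [0, 0, -4]
R4 ← R4 + (7/5)·R2: [0, 0, -16/5]
R5 ← R5 + (2/5)·R2: [0, 0, -36/5]
R4 ← R4 − (4/5)·R3: [0, 0, 0]
R5 ← R5 − (9/5)·R3: [0, 0, 0]
Echelon form has 3 nonzero rows, so rank(T) = 3.
The rank gives the maximum number of linearly independent columns: 3.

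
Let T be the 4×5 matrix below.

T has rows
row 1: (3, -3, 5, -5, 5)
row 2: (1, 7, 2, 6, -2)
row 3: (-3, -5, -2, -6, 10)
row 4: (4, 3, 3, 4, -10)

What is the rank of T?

Row reduce to echelon form.
R2 ← R2 − (1/3)·R1: [0, 8, 1/3, 23/3, -11/3]
R3 ← R3 + R1: [0, -8, 3, -11, 15]
R4 ← R4 − (4/3)·R1: [0, 7, -11/3, 32/3, -50/3]
R3 ← R3 + R2: [0, 0, 10/3, -10/3, 34/3]
R4 ← R4 − (7/8)·R2: [0, 0, -95/24, 95/24, -323/24]
R4 ← R4 + (19/16)·R3: [0, 0, 0, 0, 0]
Echelon form has 3 nonzero rows, so rank(T) = 3.

3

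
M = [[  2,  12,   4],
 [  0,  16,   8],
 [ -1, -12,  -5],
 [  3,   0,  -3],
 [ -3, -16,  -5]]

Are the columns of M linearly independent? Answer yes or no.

no

Row reduce M to echelon form.
R3 ← R3 + (1/2)·R1: [0, -6, -3]
R4 ← R4 − (3/2)·R1: [0, -18, -9]
R5 ← R5 + (3/2)·R1: [0, 2, 1]
R3 ← R3 + (3/8)·R2: [0, 0, 0]
R4 ← R4 + (9/8)·R2: [0, 0, 0]
R5 ← R5 − (1/8)·R2: [0, 0, 0]
2 pivots among 3 columns.
Only 2 < 3 pivot columns, so the columns are linearly dependent.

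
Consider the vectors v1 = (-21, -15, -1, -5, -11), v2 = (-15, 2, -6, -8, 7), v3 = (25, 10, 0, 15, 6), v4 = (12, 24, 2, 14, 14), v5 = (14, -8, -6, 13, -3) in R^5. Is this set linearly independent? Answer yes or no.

Form the matrix with these vectors as rows and row reduce.
R2 ← R2 − (5/7)·R1: [0, 89/7, -37/7, -31/7, 104/7]
R3 ← R3 + (25/21)·R1: [0, -55/7, -25/21, 190/21, -149/21]
R4 ← R4 + (4/7)·R1: [0, 108/7, 10/7, 78/7, 54/7]
R5 ← R5 + (2/3)·R1: [0, -18, -20/3, 29/3, -31/3]
R3 ← R3 + (55/89)·R2: [0, 0, -1190/267, 1685/267, 557/267]
R4 ← R4 − (108/89)·R2: [0, 0, 698/89, 1470/89, -918/89]
R5 ← R5 + (126/89)·R2: [0, 0, -3778/267, 907/267, 2857/267]
R4 ← R4 + (1047/595)·R3: [0, 0, 0, 3287/119, -3953/595]
R5 ← R5 − (1889/595)·R3: [0, 0, 0, -1980/119, 2426/595]
R5 ← R5 + (1980/3287)·R4: [0, 0, 0, 0, 1238/16435]
5 nonzero rows, so the 5 vectors span a space of dimension 5.
Since 5 = 5, the vectors are linearly independent.

yes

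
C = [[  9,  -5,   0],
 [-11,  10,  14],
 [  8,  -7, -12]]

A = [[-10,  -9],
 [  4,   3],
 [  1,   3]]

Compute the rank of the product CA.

2

First compute CA:
[[-110, -96],
 [164, 171],
 [-120, -129]]
Now row reduce the product.
R2 ← R2 + (82/55)·R1: [0, 1533/55]
R3 ← R3 − (12/11)·R1: [0, -267/11]
R3 ← R3 + (445/511)·R2: [0, 0]
2 nonzero rows, so rank(CA) = 2.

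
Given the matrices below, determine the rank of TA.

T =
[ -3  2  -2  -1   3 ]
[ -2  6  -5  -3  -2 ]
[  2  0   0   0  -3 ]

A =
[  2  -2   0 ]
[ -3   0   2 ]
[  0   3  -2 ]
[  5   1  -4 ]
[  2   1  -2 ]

First compute TA:
[[-11,   2,   6],
 [-41, -16,  38],
 [ -2,  -7,   6]]
Now row reduce the product.
R2 ← R2 − (41/11)·R1: [0, -258/11, 172/11]
R3 ← R3 − (2/11)·R1: [0, -81/11, 54/11]
R3 ← R3 − (27/86)·R2: [0, 0, 0]
2 nonzero rows, so rank(TA) = 2.

2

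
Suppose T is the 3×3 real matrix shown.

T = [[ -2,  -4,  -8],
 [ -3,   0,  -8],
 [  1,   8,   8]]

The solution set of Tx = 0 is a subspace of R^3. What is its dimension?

1

Row reduce to echelon form.
R2 ← R2 − (3/2)·R1: [0, 6, 4]
R3 ← R3 + (1/2)·R1: [0, 6, 4]
R3 ← R3 − R2: [0, 0, 0]
2 nonzero rows, so rank(T) = 2.
T has 3 columns; by rank–nullity, nullity = 3 − 2 = 1.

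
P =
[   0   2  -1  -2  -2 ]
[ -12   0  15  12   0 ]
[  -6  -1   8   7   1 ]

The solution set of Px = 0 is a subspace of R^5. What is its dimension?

Row reduce to echelon form.
Swap R1 ↔ R2
R3 ← R3 − (1/2)·R1: [0, -1, 1/2, 1, 1]
R3 ← R3 + (1/2)·R2: [0, 0, 0, 0, 0]
2 nonzero rows, so rank(P) = 2.
P has 5 columns; by rank–nullity, nullity = 5 − 2 = 3.

3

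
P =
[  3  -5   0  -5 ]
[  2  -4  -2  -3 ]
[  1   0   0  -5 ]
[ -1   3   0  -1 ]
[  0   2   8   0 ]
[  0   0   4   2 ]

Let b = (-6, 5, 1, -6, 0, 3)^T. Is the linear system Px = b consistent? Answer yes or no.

Row reduce the augmented matrix [P | b].
R2 ← R2 − (2/3)·R1: [0, -2/3, -2, 1/3, 9]
R3 ← R3 − (1/3)·R1: [0, 5/3, 0, -10/3, 3]
R4 ← R4 + (1/3)·R1: [0, 4/3, 0, -8/3, -8]
R3 ← R3 + (5/2)·R2: [0, 0, -5, -5/2, 51/2]
R4 ← R4 + (2)·R2: [0, 0, -4, -2, 10]
R5 ← R5 + (3)·R2: [0, 0, 2, 1, 27]
R4 ← R4 − (4/5)·R3: [0, 0, 0, 0, -52/5]
R5 ← R5 + (2/5)·R3: [0, 0, 0, 0, 186/5]
R6 ← R6 + (4/5)·R3: [0, 0, 0, 0, 117/5]
R5 ← R5 + (93/26)·R4: [0, 0, 0, 0, 0]
R6 ← R6 + (9/4)·R4: [0, 0, 0, 0, 0]
The echelon form has 4 nonzero rows; the last pivot sits in the augmented column, so rank(P) = 3 but rank([P|b]) = 4.
Since the ranks differ, the system is inconsistent.

no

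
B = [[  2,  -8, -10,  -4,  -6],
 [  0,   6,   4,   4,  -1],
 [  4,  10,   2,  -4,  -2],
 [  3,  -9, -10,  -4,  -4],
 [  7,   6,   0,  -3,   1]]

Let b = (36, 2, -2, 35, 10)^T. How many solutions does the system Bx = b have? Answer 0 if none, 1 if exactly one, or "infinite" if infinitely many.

infinite

Row reduce the augmented matrix [B | b].
R3 ← R3 − (2)·R1: [0, 26, 22, 4, 10, -74]
R4 ← R4 − (3/2)·R1: [0, 3, 5, 2, 5, -19]
R5 ← R5 − (7/2)·R1: [0, 34, 35, 11, 22, -116]
R3 ← R3 − (13/3)·R2: [0, 0, 14/3, -40/3, 43/3, -248/3]
R4 ← R4 − (1/2)·R2: [0, 0, 3, 0, 11/2, -20]
R5 ← R5 − (17/3)·R2: [0, 0, 37/3, -35/3, 83/3, -382/3]
R4 ← R4 − (9/14)·R3: [0, 0, 0, 60/7, -26/7, 232/7]
R5 ← R5 − (37/14)·R3: [0, 0, 0, 165/7, -143/14, 638/7]
R5 ← R5 − (11/4)·R4: [0, 0, 0, 0, 0, 0]
The echelon form has 4 nonzero rows, and every pivot lies in the first 5 columns, so rank(B) = rank([B|b]) = 4.
The system is consistent.
rank = 4 < 5 unknowns, so there are infinitely many solutions.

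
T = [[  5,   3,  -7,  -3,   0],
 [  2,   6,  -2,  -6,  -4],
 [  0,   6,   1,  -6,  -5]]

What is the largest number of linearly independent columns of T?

Row reduce to echelon form.
R2 ← R2 − (2/5)·R1: [0, 24/5, 4/5, -24/5, -4]
R3 ← R3 − (5/4)·R2: [0, 0, 0, 0, 0]
Echelon form has 2 nonzero rows, so rank(T) = 2.
The rank gives the maximum number of linearly independent columns: 2.

2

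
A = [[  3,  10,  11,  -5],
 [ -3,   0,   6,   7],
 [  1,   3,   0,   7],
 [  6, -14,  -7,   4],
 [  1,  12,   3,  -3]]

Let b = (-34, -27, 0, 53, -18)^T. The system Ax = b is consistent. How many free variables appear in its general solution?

Row reduce the augmented matrix [A | b].
R2 ← R2 + R1: [0, 10, 17, 2, -61]
R3 ← R3 − (1/3)·R1: [0, -1/3, -11/3, 26/3, 34/3]
R4 ← R4 − (2)·R1: [0, -34, -29, 14, 121]
R5 ← R5 − (1/3)·R1: [0, 26/3, -2/3, -4/3, -20/3]
R3 ← R3 + (1/30)·R2: [0, 0, -31/10, 131/15, 93/10]
R4 ← R4 + (17/5)·R2: [0, 0, 144/5, 104/5, -432/5]
R5 ← R5 − (13/15)·R2: [0, 0, -77/5, -46/15, 231/5]
R4 ← R4 + (288/31)·R3: [0, 0, 0, 3160/31, 0]
R5 ← R5 − (154/31)·R3: [0, 0, 0, -1440/31, 0]
R5 ← R5 + (36/79)·R4: [0, 0, 0, 0, 0]
The echelon form has 4 nonzero rows, and every pivot lies in the first 4 columns, so rank(A) = rank([A|b]) = 4.
The system is consistent.
Free variables = (unknowns) − (rank) = 4 − 4 = 0.

0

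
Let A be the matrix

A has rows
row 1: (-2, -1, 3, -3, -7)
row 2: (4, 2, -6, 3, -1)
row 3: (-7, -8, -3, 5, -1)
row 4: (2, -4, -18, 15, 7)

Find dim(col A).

3

Row reduce to echelon form.
R2 ← R2 + (2)·R1: [0, 0, 0, -3, -15]
R3 ← R3 − (7/2)·R1: [0, -9/2, -27/2, 31/2, 47/2]
R4 ← R4 + R1: [0, -5, -15, 12, 0]
Swap R2 ↔ R3
R4 ← R4 − (10/9)·R2: [0, 0, 0, -47/9, -235/9]
R4 ← R4 − (47/27)·R3: [0, 0, 0, 0, 0]
Echelon form has 3 nonzero rows, so rank(A) = 3.
The column space has dimension equal to the rank: 3.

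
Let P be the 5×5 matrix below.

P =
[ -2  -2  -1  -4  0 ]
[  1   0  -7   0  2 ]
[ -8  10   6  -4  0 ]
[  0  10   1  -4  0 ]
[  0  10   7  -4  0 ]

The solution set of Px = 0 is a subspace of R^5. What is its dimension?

0

Row reduce to echelon form.
R2 ← R2 + (1/2)·R1: [0, -1, -15/2, -2, 2]
R3 ← R3 − (4)·R1: [0, 18, 10, 12, 0]
R3 ← R3 + (18)·R2: [0, 0, -125, -24, 36]
R4 ← R4 + (10)·R2: [0, 0, -74, -24, 20]
R5 ← R5 + (10)·R2: [0, 0, -68, -24, 20]
R4 ← R4 − (74/125)·R3: [0, 0, 0, -1224/125, -164/125]
R5 ← R5 − (68/125)·R3: [0, 0, 0, -1368/125, 52/125]
R5 ← R5 − (19/17)·R4: [0, 0, 0, 0, 32/17]
5 nonzero rows, so rank(P) = 5.
P has 5 columns; by rank–nullity, nullity = 5 − 5 = 0.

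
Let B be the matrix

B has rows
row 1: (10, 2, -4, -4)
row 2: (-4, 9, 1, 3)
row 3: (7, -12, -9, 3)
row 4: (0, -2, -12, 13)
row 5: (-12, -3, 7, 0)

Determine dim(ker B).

0

Row reduce to echelon form.
R2 ← R2 + (2/5)·R1: [0, 49/5, -3/5, 7/5]
R3 ← R3 − (7/10)·R1: [0, -67/5, -31/5, 29/5]
R5 ← R5 + (6/5)·R1: [0, -3/5, 11/5, -24/5]
R3 ← R3 + (67/49)·R2: [0, 0, -344/49, 54/7]
R4 ← R4 + (10/49)·R2: [0, 0, -594/49, 93/7]
R5 ← R5 + (3/49)·R2: [0, 0, 106/49, -33/7]
R4 ← R4 − (297/172)·R3: [0, 0, 0, -3/86]
R5 ← R5 + (53/172)·R3: [0, 0, 0, -201/86]
R5 ← R5 − (67)·R4: [0, 0, 0, 0]
4 nonzero rows, so rank(B) = 4.
B has 4 columns; by rank–nullity, nullity = 4 − 4 = 0.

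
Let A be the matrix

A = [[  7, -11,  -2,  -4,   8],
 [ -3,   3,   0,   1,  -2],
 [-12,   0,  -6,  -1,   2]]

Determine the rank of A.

2

Row reduce to echelon form.
R2 ← R2 + (3/7)·R1: [0, -12/7, -6/7, -5/7, 10/7]
R3 ← R3 + (12/7)·R1: [0, -132/7, -66/7, -55/7, 110/7]
R3 ← R3 − (11)·R2: [0, 0, 0, 0, 0]
Echelon form has 2 nonzero rows, so rank(A) = 2.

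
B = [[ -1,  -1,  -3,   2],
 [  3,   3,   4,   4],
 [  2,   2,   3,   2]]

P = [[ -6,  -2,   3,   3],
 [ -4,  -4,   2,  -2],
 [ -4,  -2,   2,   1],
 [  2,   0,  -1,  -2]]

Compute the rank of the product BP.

First compute BP:
[[ 26,  12, -13,  -8],
 [-38, -26,  19,  -1],
 [-28, -18,  14,   1]]
Now row reduce the product.
R2 ← R2 + (19/13)·R1: [0, -110/13, 0, -165/13]
R3 ← R3 + (14/13)·R1: [0, -66/13, 0, -99/13]
R3 ← R3 − (3/5)·R2: [0, 0, 0, 0]
2 nonzero rows, so rank(BP) = 2.

2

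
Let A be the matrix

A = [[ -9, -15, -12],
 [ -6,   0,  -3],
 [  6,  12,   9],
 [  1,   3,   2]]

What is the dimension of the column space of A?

2

Row reduce to echelon form.
R2 ← R2 − (2/3)·R1: [0, 10, 5]
R3 ← R3 + (2/3)·R1: [0, 2, 1]
R4 ← R4 + (1/9)·R1: [0, 4/3, 2/3]
R3 ← R3 − (1/5)·R2: [0, 0, 0]
R4 ← R4 − (2/15)·R2: [0, 0, 0]
Echelon form has 2 nonzero rows, so rank(A) = 2.
The column space has dimension equal to the rank: 2.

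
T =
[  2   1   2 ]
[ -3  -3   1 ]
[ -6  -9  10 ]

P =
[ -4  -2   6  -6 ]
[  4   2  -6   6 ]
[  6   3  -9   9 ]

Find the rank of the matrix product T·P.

1

First compute TP:
[[  8,   4, -12,  12],
 [  6,   3,  -9,   9],
 [ 48,  24, -72,  72]]
Now row reduce the product.
R2 ← R2 − (3/4)·R1: [0, 0, 0, 0]
R3 ← R3 − (6)·R1: [0, 0, 0, 0]
1 nonzero row, so rank(TP) = 1.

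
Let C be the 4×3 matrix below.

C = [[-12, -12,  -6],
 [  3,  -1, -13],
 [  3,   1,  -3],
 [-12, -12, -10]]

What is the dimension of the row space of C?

3

Row reduce to echelon form.
R2 ← R2 + (1/4)·R1: [0, -4, -29/2]
R3 ← R3 + (1/4)·R1: [0, -2, -9/2]
R4 ← R4 − R1: [0, 0, -4]
R3 ← R3 − (1/2)·R2: [0, 0, 11/4]
R4 ← R4 + (16/11)·R3: [0, 0, 0]
Echelon form has 3 nonzero rows, so rank(C) = 3.
The row space has dimension equal to the rank: 3.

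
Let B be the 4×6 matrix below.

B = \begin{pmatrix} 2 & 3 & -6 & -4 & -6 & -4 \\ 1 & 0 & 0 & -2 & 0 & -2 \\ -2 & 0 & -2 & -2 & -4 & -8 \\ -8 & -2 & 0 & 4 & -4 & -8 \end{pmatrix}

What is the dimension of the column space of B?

3

Row reduce to echelon form.
R2 ← R2 − (1/2)·R1: [0, -3/2, 3, 0, 3, 0]
R3 ← R3 + R1: [0, 3, -8, -6, -10, -12]
R4 ← R4 + (4)·R1: [0, 10, -24, -12, -28, -24]
R3 ← R3 + (2)·R2: [0, 0, -2, -6, -4, -12]
R4 ← R4 + (20/3)·R2: [0, 0, -4, -12, -8, -24]
R4 ← R4 − (2)·R3: [0, 0, 0, 0, 0, 0]
Echelon form has 3 nonzero rows, so rank(B) = 3.
The column space has dimension equal to the rank: 3.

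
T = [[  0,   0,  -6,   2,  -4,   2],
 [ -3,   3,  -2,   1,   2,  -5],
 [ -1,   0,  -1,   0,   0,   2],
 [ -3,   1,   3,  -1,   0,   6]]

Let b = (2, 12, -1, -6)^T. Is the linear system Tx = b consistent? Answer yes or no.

yes

Row reduce the augmented matrix [T | b].
Swap R1 ↔ R2
R3 ← R3 − (1/3)·R1: [0, -1, -1/3, -1/3, -2/3, 11/3, -5]
R4 ← R4 − R1: [0, -2, 5, -2, -2, 11, -18]
Swap R2 ↔ R3
R4 ← R4 − (2)·R2: [0, 0, 17/3, -4/3, -2/3, 11/3, -8]
R4 ← R4 + (17/18)·R3: [0, 0, 0, 5/9, -40/9, 50/9, -55/9]
The echelon form has 4 nonzero rows, and every pivot lies in the first 6 columns, so rank(T) = rank([T|b]) = 4.
The system is consistent.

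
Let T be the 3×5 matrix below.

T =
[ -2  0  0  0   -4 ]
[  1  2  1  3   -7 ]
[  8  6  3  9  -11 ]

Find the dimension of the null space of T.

Row reduce to echelon form.
R2 ← R2 + (1/2)·R1: [0, 2, 1, 3, -9]
R3 ← R3 + (4)·R1: [0, 6, 3, 9, -27]
R3 ← R3 − (3)·R2: [0, 0, 0, 0, 0]
2 nonzero rows, so rank(T) = 2.
T has 5 columns; by rank–nullity, nullity = 5 − 2 = 3.

3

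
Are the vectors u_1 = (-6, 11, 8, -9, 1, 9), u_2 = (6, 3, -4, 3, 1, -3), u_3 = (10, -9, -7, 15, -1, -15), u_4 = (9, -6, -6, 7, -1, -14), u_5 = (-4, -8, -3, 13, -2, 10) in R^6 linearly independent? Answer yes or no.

yes

Form the matrix with these vectors as rows and row reduce.
R2 ← R2 + R1: [0, 14, 4, -6, 2, 6]
R3 ← R3 + (5/3)·R1: [0, 28/3, 19/3, 0, 2/3, 0]
R4 ← R4 + (3/2)·R1: [0, 21/2, 6, -13/2, 1/2, -1/2]
R5 ← R5 − (2/3)·R1: [0, -46/3, -25/3, 19, -8/3, 4]
R3 ← R3 − (2/3)·R2: [0, 0, 11/3, 4, -2/3, -4]
R4 ← R4 − (3/4)·R2: [0, 0, 3, -2, -1, -5]
R5 ← R5 + (23/21)·R2: [0, 0, -83/21, 87/7, -10/21, 74/7]
R4 ← R4 − (9/11)·R3: [0, 0, 0, -58/11, -5/11, -19/11]
R5 ← R5 + (83/77)·R3: [0, 0, 0, 1289/77, -92/77, 482/77]
R5 ← R5 + (1289/406)·R4: [0, 0, 0, 0, -153/58, 45/58]
5 nonzero rows, so the 5 vectors span a space of dimension 5.
Since 5 = 5, the vectors are linearly independent.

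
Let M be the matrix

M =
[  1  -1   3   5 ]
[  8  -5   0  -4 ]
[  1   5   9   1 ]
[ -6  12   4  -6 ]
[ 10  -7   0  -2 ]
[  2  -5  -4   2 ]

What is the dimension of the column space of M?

Row reduce to echelon form.
R2 ← R2 − (8)·R1: [0, 3, -24, -44]
R3 ← R3 − R1: [0, 6, 6, -4]
R4 ← R4 + (6)·R1: [0, 6, 22, 24]
R5 ← R5 − (10)·R1: [0, 3, -30, -52]
R6 ← R6 − (2)·R1: [0, -3, -10, -8]
R3 ← R3 − (2)·R2: [0, 0, 54, 84]
R4 ← R4 − (2)·R2: [0, 0, 70, 112]
R5 ← R5 − R2: [0, 0, -6, -8]
R6 ← R6 + R2: [0, 0, -34, -52]
R4 ← R4 − (35/27)·R3: [0, 0, 0, 28/9]
R5 ← R5 + (1/9)·R3: [0, 0, 0, 4/3]
R6 ← R6 + (17/27)·R3: [0, 0, 0, 8/9]
R5 ← R5 − (3/7)·R4: [0, 0, 0, 0]
R6 ← R6 − (2/7)·R4: [0, 0, 0, 0]
Echelon form has 4 nonzero rows, so rank(M) = 4.
The column space has dimension equal to the rank: 4.

4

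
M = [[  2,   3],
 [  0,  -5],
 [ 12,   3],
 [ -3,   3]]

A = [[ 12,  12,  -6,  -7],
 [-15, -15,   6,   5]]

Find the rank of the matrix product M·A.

First compute MA:
[[-21, -21,   6,   1],
 [ 75,  75, -30, -25],
 [ 99,  99, -54, -69],
 [-81, -81,  36,  36]]
Now row reduce the product.
R2 ← R2 + (25/7)·R1: [0, 0, -60/7, -150/7]
R3 ← R3 + (33/7)·R1: [0, 0, -180/7, -450/7]
R4 ← R4 − (27/7)·R1: [0, 0, 90/7, 225/7]
R3 ← R3 − (3)·R2: [0, 0, 0, 0]
R4 ← R4 + (3/2)·R2: [0, 0, 0, 0]
2 nonzero rows, so rank(MA) = 2.

2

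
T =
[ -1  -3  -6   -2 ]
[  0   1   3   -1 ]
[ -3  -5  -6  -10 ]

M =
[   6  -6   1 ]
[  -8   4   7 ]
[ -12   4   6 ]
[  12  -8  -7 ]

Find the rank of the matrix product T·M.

First compute TM:
[[ 66, -14, -44],
 [-56,  24,  32],
 [-26,  54,  -4]]
Now row reduce the product.
R2 ← R2 + (28/33)·R1: [0, 400/33, -16/3]
R3 ← R3 + (13/33)·R1: [0, 1600/33, -64/3]
R3 ← R3 − (4)·R2: [0, 0, 0]
2 nonzero rows, so rank(TM) = 2.

2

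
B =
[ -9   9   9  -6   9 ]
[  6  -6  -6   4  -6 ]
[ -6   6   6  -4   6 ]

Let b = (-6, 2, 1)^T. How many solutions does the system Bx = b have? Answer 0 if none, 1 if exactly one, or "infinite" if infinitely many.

Row reduce the augmented matrix [B | b].
R2 ← R2 + (2/3)·R1: [0, 0, 0, 0, 0, -2]
R3 ← R3 − (2/3)·R1: [0, 0, 0, 0, 0, 5]
R3 ← R3 + (5/2)·R2: [0, 0, 0, 0, 0, 0]
The echelon form has 2 nonzero rows; the last pivot sits in the augmented column, so rank(B) = 1 but rank([B|b]) = 2.
Since the ranks differ, the system is inconsistent.
It has no solutions.

0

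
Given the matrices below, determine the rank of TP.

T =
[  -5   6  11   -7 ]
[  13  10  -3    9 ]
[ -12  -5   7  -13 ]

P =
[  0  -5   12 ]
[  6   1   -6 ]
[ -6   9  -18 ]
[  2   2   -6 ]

First compute TP:
[[-44, 116, -252],
 [ 96, -64,  96],
 [-98,  92, -162]]
Now row reduce the product.
R2 ← R2 + (24/11)·R1: [0, 2080/11, -4992/11]
R3 ← R3 − (49/22)·R1: [0, -1830/11, 4392/11]
R3 ← R3 + (183/208)·R2: [0, 0, 0]
2 nonzero rows, so rank(TP) = 2.

2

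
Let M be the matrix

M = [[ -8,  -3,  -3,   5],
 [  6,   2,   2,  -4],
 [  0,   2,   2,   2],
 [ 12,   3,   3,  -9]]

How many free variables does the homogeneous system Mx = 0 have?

Row reduce to echelon form.
R2 ← R2 + (3/4)·R1: [0, -1/4, -1/4, -1/4]
R4 ← R4 + (3/2)·R1: [0, -3/2, -3/2, -3/2]
R3 ← R3 + (8)·R2: [0, 0, 0, 0]
R4 ← R4 − (6)·R2: [0, 0, 0, 0]
2 nonzero rows, so rank(M) = 2.
M has 4 columns; by rank–nullity, nullity = 4 − 2 = 2.

2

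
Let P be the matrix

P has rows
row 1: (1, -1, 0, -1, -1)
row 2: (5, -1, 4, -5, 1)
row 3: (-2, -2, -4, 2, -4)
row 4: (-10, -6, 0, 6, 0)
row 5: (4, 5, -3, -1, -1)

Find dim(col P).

Row reduce to echelon form.
R2 ← R2 − (5)·R1: [0, 4, 4, 0, 6]
R3 ← R3 + (2)·R1: [0, -4, -4, 0, -6]
R4 ← R4 + (10)·R1: [0, -16, 0, -4, -10]
R5 ← R5 − (4)·R1: [0, 9, -3, 3, 3]
R3 ← R3 + R2: [0, 0, 0, 0, 0]
R4 ← R4 + (4)·R2: [0, 0, 16, -4, 14]
R5 ← R5 − (9/4)·R2: [0, 0, -12, 3, -21/2]
Swap R3 ↔ R4
R5 ← R5 + (3/4)·R3: [0, 0, 0, 0, 0]
Echelon form has 3 nonzero rows, so rank(P) = 3.
The column space has dimension equal to the rank: 3.

3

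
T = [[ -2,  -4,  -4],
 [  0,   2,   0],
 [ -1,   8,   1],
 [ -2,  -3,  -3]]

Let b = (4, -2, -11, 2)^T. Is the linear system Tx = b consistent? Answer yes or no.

Row reduce the augmented matrix [T | b].
R3 ← R3 − (1/2)·R1: [0, 10, 3, -13]
R4 ← R4 − R1: [0, 1, 1, -2]
R3 ← R3 − (5)·R2: [0, 0, 3, -3]
R4 ← R4 − (1/2)·R2: [0, 0, 1, -1]
R4 ← R4 − (1/3)·R3: [0, 0, 0, 0]
The echelon form has 3 nonzero rows, and every pivot lies in the first 3 columns, so rank(T) = rank([T|b]) = 3.
The system is consistent.

yes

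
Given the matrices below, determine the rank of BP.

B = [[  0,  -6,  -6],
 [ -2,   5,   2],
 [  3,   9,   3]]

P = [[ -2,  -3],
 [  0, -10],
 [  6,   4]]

First compute BP:
[[-36,  36],
 [ 16, -36],
 [ 12, -87]]
Now row reduce the product.
R2 ← R2 + (4/9)·R1: [0, -20]
R3 ← R3 + (1/3)·R1: [0, -75]
R3 ← R3 − (15/4)·R2: [0, 0]
2 nonzero rows, so rank(BP) = 2.

2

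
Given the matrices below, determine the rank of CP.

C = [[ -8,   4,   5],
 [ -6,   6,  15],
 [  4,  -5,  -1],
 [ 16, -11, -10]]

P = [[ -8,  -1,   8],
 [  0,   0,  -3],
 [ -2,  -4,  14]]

3

First compute CP:
[[ 54, -12,  -6],
 [ 18, -54, 144],
 [-30,   0,  33],
 [-108,  24,  21]]
Now row reduce the product.
R2 ← R2 − (1/3)·R1: [0, -50, 146]
R3 ← R3 + (5/9)·R1: [0, -20/3, 89/3]
R4 ← R4 + (2)·R1: [0, 0, 9]
R3 ← R3 − (2/15)·R2: [0, 0, 51/5]
R4 ← R4 − (15/17)·R3: [0, 0, 0]
3 nonzero rows, so rank(CP) = 3.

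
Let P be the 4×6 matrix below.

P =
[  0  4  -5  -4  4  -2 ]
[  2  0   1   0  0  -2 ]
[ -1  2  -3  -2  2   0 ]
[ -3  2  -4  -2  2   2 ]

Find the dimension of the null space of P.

Row reduce to echelon form.
Swap R1 ↔ R2
R3 ← R3 + (1/2)·R1: [0, 2, -5/2, -2, 2, -1]
R4 ← R4 + (3/2)·R1: [0, 2, -5/2, -2, 2, -1]
R3 ← R3 − (1/2)·R2: [0, 0, 0, 0, 0, 0]
R4 ← R4 − (1/2)·R2: [0, 0, 0, 0, 0, 0]
2 nonzero rows, so rank(P) = 2.
P has 6 columns; by rank–nullity, nullity = 6 − 2 = 4.

4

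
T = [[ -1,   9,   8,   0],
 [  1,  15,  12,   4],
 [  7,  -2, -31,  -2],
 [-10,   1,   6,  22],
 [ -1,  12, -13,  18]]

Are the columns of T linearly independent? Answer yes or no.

Row reduce T to echelon form.
R2 ← R2 + R1: [0, 24, 20, 4]
R3 ← R3 + (7)·R1: [0, 61, 25, -2]
R4 ← R4 − (10)·R1: [0, -89, -74, 22]
R5 ← R5 − R1: [0, 3, -21, 18]
R3 ← R3 − (61/24)·R2: [0, 0, -155/6, -73/6]
R4 ← R4 + (89/24)·R2: [0, 0, 1/6, 221/6]
R5 ← R5 − (1/8)·R2: [0, 0, -47/2, 35/2]
R4 ← R4 + (1/155)·R3: [0, 0, 0, 5697/155]
R5 ← R5 − (141/155)·R3: [0, 0, 0, 4428/155]
R5 ← R5 − (164/211)·R4: [0, 0, 0, 0]
4 pivots among 4 columns.
Every column is a pivot column, so the columns are linearly independent.

yes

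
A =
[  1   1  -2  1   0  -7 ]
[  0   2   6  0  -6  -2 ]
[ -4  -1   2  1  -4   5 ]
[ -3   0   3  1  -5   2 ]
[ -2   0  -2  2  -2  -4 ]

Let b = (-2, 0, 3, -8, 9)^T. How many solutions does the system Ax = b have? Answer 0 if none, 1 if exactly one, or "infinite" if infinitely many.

Row reduce the augmented matrix [A | b].
R3 ← R3 + (4)·R1: [0, 3, -6, 5, -4, -23, -5]
R4 ← R4 + (3)·R1: [0, 3, -3, 4, -5, -19, -14]
R5 ← R5 + (2)·R1: [0, 2, -6, 4, -2, -18, 5]
R3 ← R3 − (3/2)·R2: [0, 0, -15, 5, 5, -20, -5]
R4 ← R4 − (3/2)·R2: [0, 0, -12, 4, 4, -16, -14]
R5 ← R5 − R2: [0, 0, -12, 4, 4, -16, 5]
R4 ← R4 − (4/5)·R3: [0, 0, 0, 0, 0, 0, -10]
R5 ← R5 − (4/5)·R3: [0, 0, 0, 0, 0, 0, 9]
R5 ← R5 + (9/10)·R4: [0, 0, 0, 0, 0, 0, 0]
The echelon form has 4 nonzero rows; the last pivot sits in the augmented column, so rank(A) = 3 but rank([A|b]) = 4.
Since the ranks differ, the system is inconsistent.
It has no solutions.

0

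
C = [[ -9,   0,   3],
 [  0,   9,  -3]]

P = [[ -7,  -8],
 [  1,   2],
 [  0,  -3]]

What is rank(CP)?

2

First compute CP:
[[ 63,  63],
 [  9,  27]]
Now row reduce the product.
R2 ← R2 − (1/7)·R1: [0, 18]
2 nonzero rows, so rank(CP) = 2.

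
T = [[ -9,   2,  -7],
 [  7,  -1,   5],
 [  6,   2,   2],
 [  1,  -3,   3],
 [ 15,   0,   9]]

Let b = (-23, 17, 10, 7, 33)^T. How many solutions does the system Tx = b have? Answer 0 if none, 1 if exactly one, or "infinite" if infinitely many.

Row reduce the augmented matrix [T | b].
R2 ← R2 + (7/9)·R1: [0, 5/9, -4/9, -8/9]
R3 ← R3 + (2/3)·R1: [0, 10/3, -8/3, -16/3]
R4 ← R4 + (1/9)·R1: [0, -25/9, 20/9, 40/9]
R5 ← R5 + (5/3)·R1: [0, 10/3, -8/3, -16/3]
R3 ← R3 − (6)·R2: [0, 0, 0, 0]
R4 ← R4 + (5)·R2: [0, 0, 0, 0]
R5 ← R5 − (6)·R2: [0, 0, 0, 0]
The echelon form has 2 nonzero rows, and every pivot lies in the first 3 columns, so rank(T) = rank([T|b]) = 2.
The system is consistent.
rank = 2 < 3 unknowns, so there are infinitely many solutions.

infinite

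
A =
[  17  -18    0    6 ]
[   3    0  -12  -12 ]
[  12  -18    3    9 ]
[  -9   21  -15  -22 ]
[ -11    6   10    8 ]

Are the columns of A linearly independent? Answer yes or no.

no

Row reduce A to echelon form.
R2 ← R2 − (3/17)·R1: [0, 54/17, -12, -222/17]
R3 ← R3 − (12/17)·R1: [0, -90/17, 3, 81/17]
R4 ← R4 + (9/17)·R1: [0, 195/17, -15, -320/17]
R5 ← R5 + (11/17)·R1: [0, -96/17, 10, 202/17]
R3 ← R3 + (5/3)·R2: [0, 0, -17, -17]
R4 ← R4 − (65/18)·R2: [0, 0, 85/3, 85/3]
R5 ← R5 + (16/9)·R2: [0, 0, -34/3, -34/3]
R4 ← R4 + (5/3)·R3: [0, 0, 0, 0]
R5 ← R5 − (2/3)·R3: [0, 0, 0, 0]
3 pivots among 4 columns.
Only 3 < 4 pivot columns, so the columns are linearly dependent.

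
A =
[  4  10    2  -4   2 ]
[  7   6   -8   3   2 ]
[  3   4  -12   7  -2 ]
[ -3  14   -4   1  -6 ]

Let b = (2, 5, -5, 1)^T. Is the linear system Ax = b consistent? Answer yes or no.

no

Row reduce the augmented matrix [A | b].
R2 ← R2 − (7/4)·R1: [0, -23/2, -23/2, 10, -3/2, 3/2]
R3 ← R3 − (3/4)·R1: [0, -7/2, -27/2, 10, -7/2, -13/2]
R4 ← R4 + (3/4)·R1: [0, 43/2, -5/2, -2, -9/2, 5/2]
R3 ← R3 − (7/23)·R2: [0, 0, -10, 160/23, -70/23, -160/23]
R4 ← R4 + (43/23)·R2: [0, 0, -24, 384/23, -168/23, 122/23]
R4 ← R4 − (12/5)·R3: [0, 0, 0, 0, 0, 22]
The echelon form has 4 nonzero rows; the last pivot sits in the augmented column, so rank(A) = 3 but rank([A|b]) = 4.
Since the ranks differ, the system is inconsistent.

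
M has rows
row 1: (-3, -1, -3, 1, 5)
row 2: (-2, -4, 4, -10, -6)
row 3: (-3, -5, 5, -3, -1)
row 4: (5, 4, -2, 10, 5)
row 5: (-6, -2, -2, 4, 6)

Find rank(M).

Row reduce to echelon form.
R2 ← R2 − (2/3)·R1: [0, -10/3, 6, -32/3, -28/3]
R3 ← R3 − R1: [0, -4, 8, -4, -6]
R4 ← R4 + (5/3)·R1: [0, 7/3, -7, 35/3, 40/3]
R5 ← R5 − (2)·R1: [0, 0, 4, 2, -4]
R3 ← R3 − (6/5)·R2: [0, 0, 4/5, 44/5, 26/5]
R4 ← R4 + (7/10)·R2: [0, 0, -14/5, 21/5, 34/5]
R4 ← R4 + (7/2)·R3: [0, 0, 0, 35, 25]
R5 ← R5 − (5)·R3: [0, 0, 0, -42, -30]
R5 ← R5 + (6/5)·R4: [0, 0, 0, 0, 0]
Echelon form has 4 nonzero rows, so rank(M) = 4.

4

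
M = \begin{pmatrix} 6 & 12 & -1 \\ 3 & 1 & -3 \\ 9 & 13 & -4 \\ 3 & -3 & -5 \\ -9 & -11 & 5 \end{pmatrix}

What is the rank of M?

Row reduce to echelon form.
R2 ← R2 − (1/2)·R1: [0, -5, -5/2]
R3 ← R3 − (3/2)·R1: [0, -5, -5/2]
R4 ← R4 − (1/2)·R1: [0, -9, -9/2]
R5 ← R5 + (3/2)·R1: [0, 7, 7/2]
R3 ← R3 − R2: [0, 0, 0]
R4 ← R4 − (9/5)·R2: [0, 0, 0]
R5 ← R5 + (7/5)·R2: [0, 0, 0]
Echelon form has 2 nonzero rows, so rank(M) = 2.

2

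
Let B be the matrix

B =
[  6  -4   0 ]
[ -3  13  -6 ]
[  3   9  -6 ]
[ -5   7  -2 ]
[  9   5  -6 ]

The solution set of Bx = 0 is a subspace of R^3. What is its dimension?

1

Row reduce to echelon form.
R2 ← R2 + (1/2)·R1: [0, 11, -6]
R3 ← R3 − (1/2)·R1: [0, 11, -6]
R4 ← R4 + (5/6)·R1: [0, 11/3, -2]
R5 ← R5 − (3/2)·R1: [0, 11, -6]
R3 ← R3 − R2: [0, 0, 0]
R4 ← R4 − (1/3)·R2: [0, 0, 0]
R5 ← R5 − R2: [0, 0, 0]
2 nonzero rows, so rank(B) = 2.
B has 3 columns; by rank–nullity, nullity = 3 − 2 = 1.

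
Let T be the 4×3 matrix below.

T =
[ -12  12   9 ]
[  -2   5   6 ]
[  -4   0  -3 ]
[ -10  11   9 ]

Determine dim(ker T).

Row reduce to echelon form.
R2 ← R2 − (1/6)·R1: [0, 3, 9/2]
R3 ← R3 − (1/3)·R1: [0, -4, -6]
R4 ← R4 − (5/6)·R1: [0, 1, 3/2]
R3 ← R3 + (4/3)·R2: [0, 0, 0]
R4 ← R4 − (1/3)·R2: [0, 0, 0]
2 nonzero rows, so rank(T) = 2.
T has 3 columns; by rank–nullity, nullity = 3 − 2 = 1.

1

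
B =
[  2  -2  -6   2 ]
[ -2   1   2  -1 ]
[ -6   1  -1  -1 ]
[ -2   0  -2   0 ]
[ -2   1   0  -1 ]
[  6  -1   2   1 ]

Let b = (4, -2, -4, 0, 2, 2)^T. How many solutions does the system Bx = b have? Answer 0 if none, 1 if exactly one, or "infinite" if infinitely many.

Row reduce the augmented matrix [B | b].
R2 ← R2 + R1: [0, -1, -4, 1, 2]
R3 ← R3 + (3)·R1: [0, -5, -19, 5, 8]
R4 ← R4 + R1: [0, -2, -8, 2, 4]
R5 ← R5 + R1: [0, -1, -6, 1, 6]
R6 ← R6 − (3)·R1: [0, 5, 20, -5, -10]
R3 ← R3 − (5)·R2: [0, 0, 1, 0, -2]
R4 ← R4 − (2)·R2: [0, 0, 0, 0, 0]
R5 ← R5 − R2: [0, 0, -2, 0, 4]
R6 ← R6 + (5)·R2: [0, 0, 0, 0, 0]
R5 ← R5 + (2)·R3: [0, 0, 0, 0, 0]
The echelon form has 3 nonzero rows, and every pivot lies in the first 4 columns, so rank(B) = rank([B|b]) = 3.
The system is consistent.
rank = 3 < 4 unknowns, so there are infinitely many solutions.

infinite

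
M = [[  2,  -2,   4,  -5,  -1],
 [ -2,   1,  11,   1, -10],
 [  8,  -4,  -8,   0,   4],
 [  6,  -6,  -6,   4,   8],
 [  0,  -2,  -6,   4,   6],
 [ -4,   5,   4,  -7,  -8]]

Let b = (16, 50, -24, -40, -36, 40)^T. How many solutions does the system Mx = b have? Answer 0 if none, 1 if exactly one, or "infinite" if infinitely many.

Row reduce the augmented matrix [M | b].
R2 ← R2 + R1: [0, -1, 15, -4, -11, 66]
R3 ← R3 − (4)·R1: [0, 4, -24, 20, 8, -88]
R4 ← R4 − (3)·R1: [0, 0, -18, 19, 11, -88]
R6 ← R6 + (2)·R1: [0, 1, 12, -17, -10, 72]
R3 ← R3 + (4)·R2: [0, 0, 36, 4, -36, 176]
R5 ← R5 − (2)·R2: [0, 0, -36, 12, 28, -168]
R6 ← R6 + R2: [0, 0, 27, -21, -21, 138]
R4 ← R4 + (1/2)·R3: [0, 0, 0, 21, -7, 0]
R5 ← R5 + R3: [0, 0, 0, 16, -8, 8]
R6 ← R6 − (3/4)·R3: [0, 0, 0, -24, 6, 6]
R5 ← R5 − (16/21)·R4: [0, 0, 0, 0, -8/3, 8]
R6 ← R6 + (8/7)·R4: [0, 0, 0, 0, -2, 6]
R6 ← R6 − (3/4)·R5: [0, 0, 0, 0, 0, 0]
The echelon form has 5 nonzero rows, and every pivot lies in the first 5 columns, so rank(M) = rank([M|b]) = 5.
The system is consistent.
rank = 5 = number of unknowns, so the solution is unique.

1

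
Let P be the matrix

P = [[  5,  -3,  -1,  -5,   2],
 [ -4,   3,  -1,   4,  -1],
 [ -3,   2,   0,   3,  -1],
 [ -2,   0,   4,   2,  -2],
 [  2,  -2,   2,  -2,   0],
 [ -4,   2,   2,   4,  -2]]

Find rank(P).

2

Row reduce to echelon form.
R2 ← R2 + (4/5)·R1: [0, 3/5, -9/5, 0, 3/5]
R3 ← R3 + (3/5)·R1: [0, 1/5, -3/5, 0, 1/5]
R4 ← R4 + (2/5)·R1: [0, -6/5, 18/5, 0, -6/5]
R5 ← R5 − (2/5)·R1: [0, -4/5, 12/5, 0, -4/5]
R6 ← R6 + (4/5)·R1: [0, -2/5, 6/5, 0, -2/5]
R3 ← R3 − (1/3)·R2: [0, 0, 0, 0, 0]
R4 ← R4 + (2)·R2: [0, 0, 0, 0, 0]
R5 ← R5 + (4/3)·R2: [0, 0, 0, 0, 0]
R6 ← R6 + (2/3)·R2: [0, 0, 0, 0, 0]
Echelon form has 2 nonzero rows, so rank(P) = 2.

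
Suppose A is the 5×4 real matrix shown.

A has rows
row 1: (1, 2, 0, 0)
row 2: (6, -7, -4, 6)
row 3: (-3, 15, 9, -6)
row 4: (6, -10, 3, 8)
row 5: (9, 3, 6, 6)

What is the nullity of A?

Row reduce to echelon form.
R2 ← R2 − (6)·R1: [0, -19, -4, 6]
R3 ← R3 + (3)·R1: [0, 21, 9, -6]
R4 ← R4 − (6)·R1: [0, -22, 3, 8]
R5 ← R5 − (9)·R1: [0, -15, 6, 6]
R3 ← R3 + (21/19)·R2: [0, 0, 87/19, 12/19]
R4 ← R4 − (22/19)·R2: [0, 0, 145/19, 20/19]
R5 ← R5 − (15/19)·R2: [0, 0, 174/19, 24/19]
R4 ← R4 − (5/3)·R3: [0, 0, 0, 0]
R5 ← R5 − (2)·R3: [0, 0, 0, 0]
3 nonzero rows, so rank(A) = 3.
A has 4 columns; by rank–nullity, nullity = 4 − 3 = 1.

1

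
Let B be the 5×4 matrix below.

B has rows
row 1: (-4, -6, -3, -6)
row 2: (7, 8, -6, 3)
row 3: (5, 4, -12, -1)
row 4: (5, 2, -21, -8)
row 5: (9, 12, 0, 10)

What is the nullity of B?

Row reduce to echelon form.
R2 ← R2 + (7/4)·R1: [0, -5/2, -45/4, -15/2]
R3 ← R3 + (5/4)·R1: [0, -7/2, -63/4, -17/2]
R4 ← R4 + (5/4)·R1: [0, -11/2, -99/4, -31/2]
R5 ← R5 + (9/4)·R1: [0, -3/2, -27/4, -7/2]
R3 ← R3 − (7/5)·R2: [0, 0, 0, 2]
R4 ← R4 − (11/5)·R2: [0, 0, 0, 1]
R5 ← R5 − (3/5)·R2: [0, 0, 0, 1]
R4 ← R4 − (1/2)·R3: [0, 0, 0, 0]
R5 ← R5 − (1/2)·R3: [0, 0, 0, 0]
3 nonzero rows, so rank(B) = 3.
B has 4 columns; by rank–nullity, nullity = 4 − 3 = 1.

1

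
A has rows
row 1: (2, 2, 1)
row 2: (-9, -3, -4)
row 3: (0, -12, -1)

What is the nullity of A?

Row reduce to echelon form.
R2 ← R2 + (9/2)·R1: [0, 6, 1/2]
R3 ← R3 + (2)·R2: [0, 0, 0]
2 nonzero rows, so rank(A) = 2.
A has 3 columns; by rank–nullity, nullity = 3 − 2 = 1.

1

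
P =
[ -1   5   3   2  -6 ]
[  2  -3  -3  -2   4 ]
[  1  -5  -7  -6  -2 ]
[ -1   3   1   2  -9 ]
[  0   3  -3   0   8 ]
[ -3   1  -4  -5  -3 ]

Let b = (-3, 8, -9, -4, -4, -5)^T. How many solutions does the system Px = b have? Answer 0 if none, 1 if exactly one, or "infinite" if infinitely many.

0

Row reduce the augmented matrix [P | b].
R2 ← R2 + (2)·R1: [0, 7, 3, 2, -8, 2]
R3 ← R3 + R1: [0, 0, -4, -4, -8, -12]
R4 ← R4 − R1: [0, -2, -2, 0, -3, -1]
R6 ← R6 − (3)·R1: [0, -14, -13, -11, 15, 4]
R4 ← R4 + (2/7)·R2: [0, 0, -8/7, 4/7, -37/7, -3/7]
R5 ← R5 − (3/7)·R2: [0, 0, -30/7, -6/7, 80/7, -34/7]
R6 ← R6 + (2)·R2: [0, 0, -7, -7, -1, 8]
R4 ← R4 − (2/7)·R3: [0, 0, 0, 12/7, -3, 3]
R5 ← R5 − (15/14)·R3: [0, 0, 0, 24/7, 20, 8]
R6 ← R6 − (7/4)·R3: [0, 0, 0, 0, 13, 29]
R5 ← R5 − (2)·R4: [0, 0, 0, 0, 26, 2]
R6 ← R6 − (1/2)·R5: [0, 0, 0, 0, 0, 28]
The echelon form has 6 nonzero rows; the last pivot sits in the augmented column, so rank(P) = 5 but rank([P|b]) = 6.
Since the ranks differ, the system is inconsistent.
It has no solutions.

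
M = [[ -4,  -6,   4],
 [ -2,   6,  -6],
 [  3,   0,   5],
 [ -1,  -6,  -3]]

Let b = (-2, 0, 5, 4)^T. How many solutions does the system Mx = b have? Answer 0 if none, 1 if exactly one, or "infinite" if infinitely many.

Row reduce the augmented matrix [M | b].
R2 ← R2 − (1/2)·R1: [0, 9, -8, 1]
R3 ← R3 + (3/4)·R1: [0, -9/2, 8, 7/2]
R4 ← R4 − (1/4)·R1: [0, -9/2, -4, 9/2]
R3 ← R3 + (1/2)·R2: [0, 0, 4, 4]
R4 ← R4 + (1/2)·R2: [0, 0, -8, 5]
R4 ← R4 + (2)·R3: [0, 0, 0, 13]
The echelon form has 4 nonzero rows; the last pivot sits in the augmented column, so rank(M) = 3 but rank([M|b]) = 4.
Since the ranks differ, the system is inconsistent.
It has no solutions.

0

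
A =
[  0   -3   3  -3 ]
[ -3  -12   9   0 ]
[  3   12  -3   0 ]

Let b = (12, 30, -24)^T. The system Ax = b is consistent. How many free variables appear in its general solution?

Row reduce the augmented matrix [A | b].
Swap R1 ↔ R2
R3 ← R3 + R1: [0, 0, 6, 0, 6]
The echelon form has 3 nonzero rows, and every pivot lies in the first 4 columns, so rank(A) = rank([A|b]) = 3.
The system is consistent.
Free variables = (unknowns) − (rank) = 4 − 3 = 1.

1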